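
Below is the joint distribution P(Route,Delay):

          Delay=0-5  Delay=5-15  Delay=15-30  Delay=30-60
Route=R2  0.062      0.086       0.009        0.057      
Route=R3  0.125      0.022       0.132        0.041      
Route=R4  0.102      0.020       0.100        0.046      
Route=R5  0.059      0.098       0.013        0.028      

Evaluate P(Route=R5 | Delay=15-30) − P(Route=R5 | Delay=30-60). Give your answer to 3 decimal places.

-0.112

P(Delay=15-30) = 0.009 + 0.132 + 0.100 + 0.013 = 0.254; P(Route=R5 | Delay=15-30) = 0.013/0.254 = 0.0512.
P(Delay=30-60) = 0.057 + 0.041 + 0.046 + 0.028 = 0.172; P(Route=R5 | Delay=30-60) = 0.028/0.172 = 0.1628.
Difference = -0.112.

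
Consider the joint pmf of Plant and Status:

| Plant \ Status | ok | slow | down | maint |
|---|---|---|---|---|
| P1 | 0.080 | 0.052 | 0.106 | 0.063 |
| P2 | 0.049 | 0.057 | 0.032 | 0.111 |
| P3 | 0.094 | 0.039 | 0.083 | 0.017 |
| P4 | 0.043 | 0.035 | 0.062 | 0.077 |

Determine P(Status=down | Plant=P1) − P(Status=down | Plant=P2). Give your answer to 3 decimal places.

0.224

P(Plant=P1) = 0.080 + 0.052 + 0.106 + 0.063 = 0.301; P(Status=down | Plant=P1) = 0.106/0.301 = 0.3522.
P(Plant=P2) = 0.049 + 0.057 + 0.032 + 0.111 = 0.249; P(Status=down | Plant=P2) = 0.032/0.249 = 0.1285.
Difference = 0.224.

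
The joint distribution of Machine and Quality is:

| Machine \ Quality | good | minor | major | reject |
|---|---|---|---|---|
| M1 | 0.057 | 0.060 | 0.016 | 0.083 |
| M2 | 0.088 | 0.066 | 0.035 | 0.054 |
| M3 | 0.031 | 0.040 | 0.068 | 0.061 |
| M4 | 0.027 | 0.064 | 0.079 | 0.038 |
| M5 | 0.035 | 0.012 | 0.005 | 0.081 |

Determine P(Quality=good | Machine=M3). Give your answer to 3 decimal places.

0.155

P(Machine=M3) = 0.031 + 0.040 + 0.068 + 0.061 = 0.200.
P(Quality=good | Machine=M3) = 0.031/0.200 = 0.155.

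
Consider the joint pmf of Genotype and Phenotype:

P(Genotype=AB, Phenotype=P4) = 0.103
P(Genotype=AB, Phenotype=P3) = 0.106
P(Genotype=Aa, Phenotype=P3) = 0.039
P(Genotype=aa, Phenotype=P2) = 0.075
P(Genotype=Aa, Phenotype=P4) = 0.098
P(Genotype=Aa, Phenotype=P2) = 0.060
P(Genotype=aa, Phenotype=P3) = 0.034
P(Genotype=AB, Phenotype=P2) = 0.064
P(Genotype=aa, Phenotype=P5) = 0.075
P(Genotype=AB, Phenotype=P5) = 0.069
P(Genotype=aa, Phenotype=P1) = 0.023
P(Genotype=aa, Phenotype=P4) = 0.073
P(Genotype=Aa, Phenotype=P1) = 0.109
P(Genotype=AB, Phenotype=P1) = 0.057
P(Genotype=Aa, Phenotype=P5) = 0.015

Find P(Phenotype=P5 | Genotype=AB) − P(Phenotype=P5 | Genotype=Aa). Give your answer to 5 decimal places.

P(Genotype=AB) = 0.057 + 0.064 + 0.106 + 0.103 + 0.069 = 0.399; P(Phenotype=P5 | Genotype=AB) = 0.069/0.399 = 0.172932.
P(Genotype=Aa) = 0.109 + 0.060 + 0.039 + 0.098 + 0.015 = 0.321; P(Phenotype=P5 | Genotype=Aa) = 0.015/0.321 = 0.046729.
Difference = 0.12620.

0.12620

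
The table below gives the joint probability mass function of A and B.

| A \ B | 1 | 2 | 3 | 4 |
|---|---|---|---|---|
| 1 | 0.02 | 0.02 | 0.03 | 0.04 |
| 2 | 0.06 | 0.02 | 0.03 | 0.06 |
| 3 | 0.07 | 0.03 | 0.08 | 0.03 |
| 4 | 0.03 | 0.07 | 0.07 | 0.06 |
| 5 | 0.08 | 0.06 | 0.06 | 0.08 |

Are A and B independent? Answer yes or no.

P(A=4) = 0.23 and P(B=1) = 0.26, so their product is 0.0598, but P(A=4, B=1) = 0.03. Since these differ, A and B are not independent.

no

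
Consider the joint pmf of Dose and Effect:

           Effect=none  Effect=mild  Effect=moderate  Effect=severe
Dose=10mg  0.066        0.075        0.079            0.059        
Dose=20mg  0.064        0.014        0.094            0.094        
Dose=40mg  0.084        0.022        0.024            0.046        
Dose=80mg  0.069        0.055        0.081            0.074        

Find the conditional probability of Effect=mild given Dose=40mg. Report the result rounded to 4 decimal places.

0.1250

P(Dose=40mg) = 0.084 + 0.022 + 0.024 + 0.046 = 0.176.
P(Effect=mild | Dose=40mg) = 0.022/0.176 = 0.1250.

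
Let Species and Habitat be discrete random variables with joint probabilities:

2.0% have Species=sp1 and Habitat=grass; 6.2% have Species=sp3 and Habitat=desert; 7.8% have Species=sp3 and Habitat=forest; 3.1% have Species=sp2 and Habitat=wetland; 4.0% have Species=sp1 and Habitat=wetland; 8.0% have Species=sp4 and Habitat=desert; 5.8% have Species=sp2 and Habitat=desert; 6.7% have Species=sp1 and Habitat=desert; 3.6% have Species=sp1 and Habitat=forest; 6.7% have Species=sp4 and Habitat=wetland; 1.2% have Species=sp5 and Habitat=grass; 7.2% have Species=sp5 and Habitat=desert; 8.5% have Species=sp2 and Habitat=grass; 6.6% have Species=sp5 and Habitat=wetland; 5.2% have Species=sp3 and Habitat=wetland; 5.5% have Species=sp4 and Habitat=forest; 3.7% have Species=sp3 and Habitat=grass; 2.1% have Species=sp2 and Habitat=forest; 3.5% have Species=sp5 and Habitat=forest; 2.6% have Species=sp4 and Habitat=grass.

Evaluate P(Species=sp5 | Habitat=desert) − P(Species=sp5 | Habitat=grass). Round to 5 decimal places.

P(Habitat=desert) = 0.067 + 0.058 + 0.062 + 0.080 + 0.072 = 0.339; P(Species=sp5 | Habitat=desert) = 0.072/0.339 = 0.212389.
P(Habitat=grass) = 0.020 + 0.085 + 0.037 + 0.026 + 0.012 = 0.180; P(Species=sp5 | Habitat=grass) = 0.012/0.180 = 0.066667.
Difference = 0.14572.

0.14572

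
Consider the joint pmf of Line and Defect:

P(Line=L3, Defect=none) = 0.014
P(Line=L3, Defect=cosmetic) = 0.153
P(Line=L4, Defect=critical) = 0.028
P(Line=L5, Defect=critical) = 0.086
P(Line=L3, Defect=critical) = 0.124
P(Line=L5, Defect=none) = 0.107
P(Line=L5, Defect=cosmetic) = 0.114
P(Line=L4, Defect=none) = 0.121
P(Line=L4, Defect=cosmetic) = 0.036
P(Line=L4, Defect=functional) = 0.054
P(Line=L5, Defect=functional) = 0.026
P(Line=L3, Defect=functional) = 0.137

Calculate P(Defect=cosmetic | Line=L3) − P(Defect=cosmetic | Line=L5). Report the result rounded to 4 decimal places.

0.0151

P(Line=L3) = 0.014 + 0.153 + 0.137 + 0.124 = 0.428; P(Defect=cosmetic | Line=L3) = 0.153/0.428 = 0.35748.
P(Line=L5) = 0.107 + 0.114 + 0.026 + 0.086 = 0.333; P(Defect=cosmetic | Line=L5) = 0.114/0.333 = 0.34234.
Difference = 0.0151.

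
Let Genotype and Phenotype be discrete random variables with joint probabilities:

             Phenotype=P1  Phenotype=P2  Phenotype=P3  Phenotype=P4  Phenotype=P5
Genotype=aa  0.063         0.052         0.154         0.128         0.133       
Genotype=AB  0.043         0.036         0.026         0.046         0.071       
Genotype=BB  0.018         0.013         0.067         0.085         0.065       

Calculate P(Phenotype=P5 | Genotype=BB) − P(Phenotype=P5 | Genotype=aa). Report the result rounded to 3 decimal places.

0.011

P(Genotype=BB) = 0.018 + 0.013 + 0.067 + 0.085 + 0.065 = 0.248; P(Phenotype=P5 | Genotype=BB) = 0.065/0.248 = 0.2621.
P(Genotype=aa) = 0.063 + 0.052 + 0.154 + 0.128 + 0.133 = 0.530; P(Phenotype=P5 | Genotype=aa) = 0.133/0.530 = 0.2509.
Difference = 0.011.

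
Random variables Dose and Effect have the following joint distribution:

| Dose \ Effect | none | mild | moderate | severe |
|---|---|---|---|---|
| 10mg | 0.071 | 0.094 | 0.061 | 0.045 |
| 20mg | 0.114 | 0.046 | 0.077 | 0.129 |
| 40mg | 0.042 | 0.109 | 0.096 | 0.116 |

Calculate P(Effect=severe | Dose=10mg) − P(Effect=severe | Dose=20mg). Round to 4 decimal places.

P(Dose=10mg) = 0.071 + 0.094 + 0.061 + 0.045 = 0.271; P(Effect=severe | Dose=10mg) = 0.045/0.271 = 0.16605.
P(Dose=20mg) = 0.114 + 0.046 + 0.077 + 0.129 = 0.366; P(Effect=severe | Dose=20mg) = 0.129/0.366 = 0.35246.
Difference = -0.1864.

-0.1864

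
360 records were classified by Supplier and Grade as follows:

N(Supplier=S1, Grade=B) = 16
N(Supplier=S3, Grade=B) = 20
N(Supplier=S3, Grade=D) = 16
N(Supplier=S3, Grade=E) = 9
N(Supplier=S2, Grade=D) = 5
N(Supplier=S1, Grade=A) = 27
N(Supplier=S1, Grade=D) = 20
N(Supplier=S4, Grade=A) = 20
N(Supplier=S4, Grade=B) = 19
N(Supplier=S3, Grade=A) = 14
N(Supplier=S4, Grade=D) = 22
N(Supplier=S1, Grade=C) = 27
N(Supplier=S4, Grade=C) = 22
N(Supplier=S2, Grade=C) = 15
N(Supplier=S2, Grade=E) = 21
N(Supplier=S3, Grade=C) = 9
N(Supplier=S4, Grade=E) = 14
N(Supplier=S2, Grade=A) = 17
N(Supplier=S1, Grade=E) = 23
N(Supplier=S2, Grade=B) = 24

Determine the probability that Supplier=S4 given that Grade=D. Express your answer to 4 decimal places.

0.3492

Total with Grade=D: 20 + 5 + 16 + 22 = 63.
P(Supplier=S4 | Grade=D) = 22/63 = 0.3492.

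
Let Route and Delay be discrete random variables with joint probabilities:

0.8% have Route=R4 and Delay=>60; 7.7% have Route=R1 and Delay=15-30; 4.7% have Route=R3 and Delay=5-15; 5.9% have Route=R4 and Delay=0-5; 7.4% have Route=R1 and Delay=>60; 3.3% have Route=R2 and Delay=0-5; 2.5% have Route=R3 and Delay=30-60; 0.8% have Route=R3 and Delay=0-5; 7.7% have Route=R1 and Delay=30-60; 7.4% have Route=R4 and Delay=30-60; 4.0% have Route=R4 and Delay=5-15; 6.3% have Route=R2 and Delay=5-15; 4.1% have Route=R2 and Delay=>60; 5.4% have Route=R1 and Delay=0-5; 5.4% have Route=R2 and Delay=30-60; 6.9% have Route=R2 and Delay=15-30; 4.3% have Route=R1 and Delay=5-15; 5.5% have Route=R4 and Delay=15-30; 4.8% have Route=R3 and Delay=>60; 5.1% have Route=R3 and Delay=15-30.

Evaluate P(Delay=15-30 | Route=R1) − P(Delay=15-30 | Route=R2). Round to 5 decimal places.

-0.02846

P(Route=R1) = 0.054 + 0.043 + 0.077 + 0.077 + 0.074 = 0.325; P(Delay=15-30 | Route=R1) = 0.077/0.325 = 0.236923.
P(Route=R2) = 0.033 + 0.063 + 0.069 + 0.054 + 0.041 = 0.260; P(Delay=15-30 | Route=R2) = 0.069/0.260 = 0.265385.
Difference = -0.02846.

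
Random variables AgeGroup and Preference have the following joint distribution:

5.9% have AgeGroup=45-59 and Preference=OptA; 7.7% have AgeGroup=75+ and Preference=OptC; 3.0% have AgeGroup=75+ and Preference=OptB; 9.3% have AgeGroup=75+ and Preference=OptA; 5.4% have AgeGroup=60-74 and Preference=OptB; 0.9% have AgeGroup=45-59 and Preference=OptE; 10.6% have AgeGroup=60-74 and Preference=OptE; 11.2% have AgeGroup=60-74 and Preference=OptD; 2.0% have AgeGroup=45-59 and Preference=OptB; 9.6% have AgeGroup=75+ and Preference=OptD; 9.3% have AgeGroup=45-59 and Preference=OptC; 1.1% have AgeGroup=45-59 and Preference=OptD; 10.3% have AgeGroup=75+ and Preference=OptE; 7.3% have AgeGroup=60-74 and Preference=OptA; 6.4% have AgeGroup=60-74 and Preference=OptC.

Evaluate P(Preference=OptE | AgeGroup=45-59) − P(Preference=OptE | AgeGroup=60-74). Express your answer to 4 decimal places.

-0.2123

P(AgeGroup=45-59) = 0.059 + 0.020 + 0.093 + 0.011 + 0.009 = 0.192; P(Preference=OptE | AgeGroup=45-59) = 0.009/0.192 = 0.04688.
P(AgeGroup=60-74) = 0.073 + 0.054 + 0.064 + 0.112 + 0.106 = 0.409; P(Preference=OptE | AgeGroup=60-74) = 0.106/0.409 = 0.25917.
Difference = -0.2123.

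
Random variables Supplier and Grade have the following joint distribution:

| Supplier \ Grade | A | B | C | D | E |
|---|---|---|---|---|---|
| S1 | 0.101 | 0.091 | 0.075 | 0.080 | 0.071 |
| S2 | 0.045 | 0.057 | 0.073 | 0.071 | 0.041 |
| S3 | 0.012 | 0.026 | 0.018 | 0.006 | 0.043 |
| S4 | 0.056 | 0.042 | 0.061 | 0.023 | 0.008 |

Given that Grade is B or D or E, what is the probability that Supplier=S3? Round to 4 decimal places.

P(Grade=B) = 0.091 + 0.057 + 0.026 + 0.042 = 0.216.
P(Grade=D) = 0.080 + 0.071 + 0.006 + 0.023 = 0.180.
P(Grade=E) = 0.071 + 0.041 + 0.043 + 0.008 = 0.163.
P(Grade ∈ {B, D, E}) = 0.216 + 0.180 + 0.163 = 0.559; P(Supplier=S3, Grade ∈ {B, D, E}) = 0.026 + 0.006 + 0.043 = 0.075.
P(Supplier=S3 | Grade ∈ {B, D, E}) = 0.075/0.559 = 0.1342.

0.1342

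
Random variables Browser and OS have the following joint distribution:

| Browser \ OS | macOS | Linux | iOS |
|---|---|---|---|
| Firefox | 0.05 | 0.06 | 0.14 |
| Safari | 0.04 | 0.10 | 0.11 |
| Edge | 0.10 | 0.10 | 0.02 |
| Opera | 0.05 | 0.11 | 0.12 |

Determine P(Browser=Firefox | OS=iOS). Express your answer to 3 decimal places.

P(OS=iOS) = 0.14 + 0.11 + 0.02 + 0.12 = 0.39.
P(Browser=Firefox | OS=iOS) = 0.14/0.39 = 0.359.

0.359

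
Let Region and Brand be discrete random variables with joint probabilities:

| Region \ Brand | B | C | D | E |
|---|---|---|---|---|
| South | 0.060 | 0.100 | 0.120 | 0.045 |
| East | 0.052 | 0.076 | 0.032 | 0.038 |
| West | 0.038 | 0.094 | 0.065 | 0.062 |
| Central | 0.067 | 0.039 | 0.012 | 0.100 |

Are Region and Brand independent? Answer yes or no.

no

P(Region=Central) = 0.218 and P(Brand=E) = 0.245, so their product is 0.05341, but P(Region=Central, Brand=E) = 0.100. Since these differ, Region and Brand are not independent.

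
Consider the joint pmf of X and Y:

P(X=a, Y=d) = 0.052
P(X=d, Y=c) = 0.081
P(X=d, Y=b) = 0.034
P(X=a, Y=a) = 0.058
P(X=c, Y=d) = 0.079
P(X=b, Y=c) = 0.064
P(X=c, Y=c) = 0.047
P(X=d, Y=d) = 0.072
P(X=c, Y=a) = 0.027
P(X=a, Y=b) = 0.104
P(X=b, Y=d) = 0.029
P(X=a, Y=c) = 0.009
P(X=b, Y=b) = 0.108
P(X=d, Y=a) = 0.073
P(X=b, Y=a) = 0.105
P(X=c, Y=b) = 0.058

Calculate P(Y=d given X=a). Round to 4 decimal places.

0.2332

P(X=a) = 0.058 + 0.104 + 0.009 + 0.052 = 0.223.
P(Y=d | X=a) = 0.052/0.223 = 0.2332.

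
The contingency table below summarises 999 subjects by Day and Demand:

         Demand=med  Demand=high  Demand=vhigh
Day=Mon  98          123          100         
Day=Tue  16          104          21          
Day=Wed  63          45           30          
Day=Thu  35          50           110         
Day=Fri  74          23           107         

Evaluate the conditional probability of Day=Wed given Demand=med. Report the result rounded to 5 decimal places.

Total with Demand=med: 98 + 16 + 63 + 35 + 74 = 286.
P(Day=Wed | Demand=med) = 63/286 = 0.22028.

0.22028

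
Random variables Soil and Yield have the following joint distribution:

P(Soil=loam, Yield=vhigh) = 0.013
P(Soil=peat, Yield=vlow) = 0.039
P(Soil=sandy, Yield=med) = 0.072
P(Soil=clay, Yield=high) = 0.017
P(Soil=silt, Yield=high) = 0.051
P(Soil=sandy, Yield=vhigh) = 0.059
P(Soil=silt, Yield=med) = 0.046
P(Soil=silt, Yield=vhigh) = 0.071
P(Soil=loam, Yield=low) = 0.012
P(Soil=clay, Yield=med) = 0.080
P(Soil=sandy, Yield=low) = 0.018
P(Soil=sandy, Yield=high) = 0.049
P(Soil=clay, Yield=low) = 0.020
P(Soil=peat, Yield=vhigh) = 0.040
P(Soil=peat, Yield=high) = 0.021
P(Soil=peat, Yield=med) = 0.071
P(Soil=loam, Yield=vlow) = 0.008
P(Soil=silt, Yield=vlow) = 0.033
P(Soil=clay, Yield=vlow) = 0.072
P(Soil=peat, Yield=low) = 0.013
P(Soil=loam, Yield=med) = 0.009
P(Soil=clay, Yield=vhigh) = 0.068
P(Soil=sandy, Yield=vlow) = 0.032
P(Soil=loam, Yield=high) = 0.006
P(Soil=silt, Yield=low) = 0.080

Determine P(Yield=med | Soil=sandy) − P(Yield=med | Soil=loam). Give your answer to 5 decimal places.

P(Soil=sandy) = 0.032 + 0.018 + 0.072 + 0.049 + 0.059 = 0.230; P(Yield=med | Soil=sandy) = 0.072/0.230 = 0.313043.
P(Soil=loam) = 0.008 + 0.012 + 0.009 + 0.006 + 0.013 = 0.048; P(Yield=med | Soil=loam) = 0.009/0.048 = 0.187500.
Difference = 0.12554.

0.12554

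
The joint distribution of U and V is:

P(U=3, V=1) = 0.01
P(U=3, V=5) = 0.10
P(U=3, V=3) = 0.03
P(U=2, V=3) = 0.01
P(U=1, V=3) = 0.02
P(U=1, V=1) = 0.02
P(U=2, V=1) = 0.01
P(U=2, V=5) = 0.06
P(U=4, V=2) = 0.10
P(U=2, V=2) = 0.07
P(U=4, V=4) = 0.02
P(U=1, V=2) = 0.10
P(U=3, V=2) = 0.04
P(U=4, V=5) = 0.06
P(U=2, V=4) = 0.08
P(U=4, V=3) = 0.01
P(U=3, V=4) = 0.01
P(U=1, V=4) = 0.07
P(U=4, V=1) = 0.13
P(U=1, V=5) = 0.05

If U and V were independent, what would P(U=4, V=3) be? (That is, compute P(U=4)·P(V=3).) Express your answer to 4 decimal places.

P(U=4) = 0.13 + 0.10 + 0.01 + 0.02 + 0.06 = 0.32.
P(V=3) = 0.02 + 0.01 + 0.03 + 0.01 = 0.07.
Product: 0.32 × 0.07 = 0.0224.

0.0224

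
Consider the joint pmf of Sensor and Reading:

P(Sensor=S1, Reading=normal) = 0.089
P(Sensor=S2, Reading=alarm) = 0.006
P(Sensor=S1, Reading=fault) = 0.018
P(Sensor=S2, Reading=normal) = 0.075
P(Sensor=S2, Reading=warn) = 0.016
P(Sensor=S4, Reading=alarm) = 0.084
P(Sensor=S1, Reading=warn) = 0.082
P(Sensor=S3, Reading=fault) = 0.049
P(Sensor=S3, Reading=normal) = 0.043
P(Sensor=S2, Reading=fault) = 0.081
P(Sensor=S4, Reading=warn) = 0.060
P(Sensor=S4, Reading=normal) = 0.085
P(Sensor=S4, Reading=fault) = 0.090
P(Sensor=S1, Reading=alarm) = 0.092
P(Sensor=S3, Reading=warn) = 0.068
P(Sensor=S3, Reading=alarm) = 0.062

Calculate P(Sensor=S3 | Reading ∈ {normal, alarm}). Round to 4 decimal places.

P(Reading=normal) = 0.089 + 0.075 + 0.043 + 0.085 = 0.292.
P(Reading=alarm) = 0.092 + 0.006 + 0.062 + 0.084 = 0.244.
P(Reading ∈ {normal, alarm}) = 0.292 + 0.244 = 0.536; P(Sensor=S3, Reading ∈ {normal, alarm}) = 0.043 + 0.062 = 0.105.
P(Sensor=S3 | Reading ∈ {normal, alarm}) = 0.105/0.536 = 0.1959.

0.1959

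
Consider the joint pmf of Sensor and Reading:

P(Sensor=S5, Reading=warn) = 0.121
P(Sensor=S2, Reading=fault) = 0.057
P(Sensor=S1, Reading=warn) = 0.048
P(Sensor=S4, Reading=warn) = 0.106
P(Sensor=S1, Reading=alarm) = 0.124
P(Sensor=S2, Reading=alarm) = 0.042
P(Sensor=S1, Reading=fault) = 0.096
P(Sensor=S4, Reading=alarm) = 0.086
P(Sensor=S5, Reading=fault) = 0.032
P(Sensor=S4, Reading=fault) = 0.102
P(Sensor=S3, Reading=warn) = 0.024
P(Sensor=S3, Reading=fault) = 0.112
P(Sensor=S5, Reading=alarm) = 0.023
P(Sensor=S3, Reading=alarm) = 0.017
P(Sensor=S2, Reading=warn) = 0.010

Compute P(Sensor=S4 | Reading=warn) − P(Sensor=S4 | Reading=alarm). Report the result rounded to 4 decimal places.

P(Reading=warn) = 0.048 + 0.010 + 0.024 + 0.106 + 0.121 = 0.309; P(Sensor=S4 | Reading=warn) = 0.106/0.309 = 0.34304.
P(Reading=alarm) = 0.124 + 0.042 + 0.017 + 0.086 + 0.023 = 0.292; P(Sensor=S4 | Reading=alarm) = 0.086/0.292 = 0.29452.
Difference = 0.0485.

0.0485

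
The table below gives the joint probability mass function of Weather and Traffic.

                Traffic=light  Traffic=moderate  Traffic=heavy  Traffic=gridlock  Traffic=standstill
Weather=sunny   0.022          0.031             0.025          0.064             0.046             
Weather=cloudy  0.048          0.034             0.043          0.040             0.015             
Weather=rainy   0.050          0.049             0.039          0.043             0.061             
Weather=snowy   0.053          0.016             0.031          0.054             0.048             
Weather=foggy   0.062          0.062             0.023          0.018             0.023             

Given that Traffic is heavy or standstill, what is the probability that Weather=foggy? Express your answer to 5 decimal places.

0.12994

P(Traffic=heavy) = 0.025 + 0.043 + 0.039 + 0.031 + 0.023 = 0.161.
P(Traffic=standstill) = 0.046 + 0.015 + 0.061 + 0.048 + 0.023 = 0.193.
P(Traffic ∈ {heavy, standstill}) = 0.161 + 0.193 = 0.354; P(Weather=foggy, Traffic ∈ {heavy, standstill}) = 0.023 + 0.023 = 0.046.
P(Weather=foggy | Traffic ∈ {heavy, standstill}) = 0.046/0.354 = 0.12994.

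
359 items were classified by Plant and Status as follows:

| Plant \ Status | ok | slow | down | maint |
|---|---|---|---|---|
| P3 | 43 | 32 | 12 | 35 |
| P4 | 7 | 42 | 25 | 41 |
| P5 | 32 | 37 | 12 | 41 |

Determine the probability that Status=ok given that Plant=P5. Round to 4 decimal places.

0.2623

Total with Plant=P5: 32 + 37 + 12 + 41 = 122.
P(Status=ok | Plant=P5) = 32/122 = 0.2623.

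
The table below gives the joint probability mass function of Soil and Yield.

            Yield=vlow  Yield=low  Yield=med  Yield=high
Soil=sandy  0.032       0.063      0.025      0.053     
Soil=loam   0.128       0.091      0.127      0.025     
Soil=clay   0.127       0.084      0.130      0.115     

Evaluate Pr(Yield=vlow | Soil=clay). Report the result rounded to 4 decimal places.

P(Soil=clay) = 0.127 + 0.084 + 0.130 + 0.115 = 0.456.
P(Yield=vlow | Soil=clay) = 0.127/0.456 = 0.2785.

0.2785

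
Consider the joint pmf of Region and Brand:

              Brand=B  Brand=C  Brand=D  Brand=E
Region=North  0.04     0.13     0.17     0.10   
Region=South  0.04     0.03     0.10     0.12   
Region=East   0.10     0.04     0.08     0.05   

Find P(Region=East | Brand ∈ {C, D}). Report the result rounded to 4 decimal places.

0.2182

P(Brand=C) = 0.13 + 0.03 + 0.04 = 0.20.
P(Brand=D) = 0.17 + 0.10 + 0.08 = 0.35.
P(Brand ∈ {C, D}) = 0.20 + 0.35 = 0.55; P(Region=East, Brand ∈ {C, D}) = 0.04 + 0.08 = 0.12.
P(Region=East | Brand ∈ {C, D}) = 0.12/0.55 = 0.2182.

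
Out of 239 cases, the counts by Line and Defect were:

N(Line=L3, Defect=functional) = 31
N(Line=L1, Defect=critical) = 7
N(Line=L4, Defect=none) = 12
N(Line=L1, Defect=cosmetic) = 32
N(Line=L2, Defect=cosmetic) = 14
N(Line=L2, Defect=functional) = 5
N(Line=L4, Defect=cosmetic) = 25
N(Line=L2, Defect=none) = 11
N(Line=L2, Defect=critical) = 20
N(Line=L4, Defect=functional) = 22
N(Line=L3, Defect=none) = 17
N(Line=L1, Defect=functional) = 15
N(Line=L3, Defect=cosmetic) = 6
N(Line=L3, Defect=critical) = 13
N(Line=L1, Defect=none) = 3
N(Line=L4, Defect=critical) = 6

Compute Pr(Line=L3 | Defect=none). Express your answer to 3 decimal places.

Total with Defect=none: 3 + 11 + 17 + 12 = 43.
P(Line=L3 | Defect=none) = 17/43 = 0.395.

0.395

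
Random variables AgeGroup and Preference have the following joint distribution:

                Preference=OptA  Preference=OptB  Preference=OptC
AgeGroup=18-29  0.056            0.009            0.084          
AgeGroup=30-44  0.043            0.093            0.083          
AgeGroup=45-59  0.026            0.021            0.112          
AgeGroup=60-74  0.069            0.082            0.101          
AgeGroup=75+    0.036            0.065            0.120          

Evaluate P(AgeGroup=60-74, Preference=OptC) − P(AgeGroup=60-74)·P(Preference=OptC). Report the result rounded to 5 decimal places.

P(AgeGroup=60-74) = 0.069 + 0.082 + 0.101 = 0.252.
P(Preference=OptC) = 0.084 + 0.083 + 0.112 + 0.101 + 0.120 = 0.500.
P(AgeGroup=60-74, Preference=OptC) − P(AgeGroup=60-74)P(Preference=OptC) = 0.101 − 0.252×0.500 = -0.02500.

-0.02500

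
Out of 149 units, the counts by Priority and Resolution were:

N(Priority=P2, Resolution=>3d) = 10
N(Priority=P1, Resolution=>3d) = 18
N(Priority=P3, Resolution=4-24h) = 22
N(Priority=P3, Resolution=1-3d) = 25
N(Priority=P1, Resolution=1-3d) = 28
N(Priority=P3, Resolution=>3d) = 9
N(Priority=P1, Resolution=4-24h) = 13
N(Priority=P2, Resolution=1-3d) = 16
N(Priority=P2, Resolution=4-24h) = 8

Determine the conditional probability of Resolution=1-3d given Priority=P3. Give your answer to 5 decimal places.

Total with Priority=P3: 22 + 25 + 9 = 56.
P(Resolution=1-3d | Priority=P3) = 25/56 = 0.44643.

0.44643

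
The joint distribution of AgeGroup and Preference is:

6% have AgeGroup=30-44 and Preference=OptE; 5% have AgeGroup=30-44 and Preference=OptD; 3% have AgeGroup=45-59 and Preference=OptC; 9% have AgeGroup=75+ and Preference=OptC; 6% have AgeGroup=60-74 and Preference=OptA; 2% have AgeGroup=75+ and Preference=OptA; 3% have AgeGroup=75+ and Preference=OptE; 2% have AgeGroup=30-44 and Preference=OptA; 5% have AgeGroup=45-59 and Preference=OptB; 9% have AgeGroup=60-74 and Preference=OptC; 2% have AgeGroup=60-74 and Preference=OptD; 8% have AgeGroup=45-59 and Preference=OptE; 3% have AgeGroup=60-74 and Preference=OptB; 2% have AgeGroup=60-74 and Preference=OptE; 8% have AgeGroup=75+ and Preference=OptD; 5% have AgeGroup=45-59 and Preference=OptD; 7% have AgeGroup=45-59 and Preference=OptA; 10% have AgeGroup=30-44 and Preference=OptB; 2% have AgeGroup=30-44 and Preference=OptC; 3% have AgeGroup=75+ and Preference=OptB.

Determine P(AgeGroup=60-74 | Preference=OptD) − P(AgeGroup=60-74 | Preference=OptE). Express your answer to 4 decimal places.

-0.0053

P(Preference=OptD) = 0.05 + 0.05 + 0.02 + 0.08 = 0.20; P(AgeGroup=60-74 | Preference=OptD) = 0.02/0.20 = 0.10000.
P(Preference=OptE) = 0.06 + 0.08 + 0.02 + 0.03 = 0.19; P(AgeGroup=60-74 | Preference=OptE) = 0.02/0.19 = 0.10526.
Difference = -0.0053.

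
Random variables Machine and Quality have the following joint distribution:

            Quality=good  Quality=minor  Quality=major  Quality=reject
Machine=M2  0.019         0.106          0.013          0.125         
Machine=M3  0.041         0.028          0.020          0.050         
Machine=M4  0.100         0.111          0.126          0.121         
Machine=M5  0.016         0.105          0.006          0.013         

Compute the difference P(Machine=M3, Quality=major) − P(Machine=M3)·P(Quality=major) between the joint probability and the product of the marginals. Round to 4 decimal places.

P(Machine=M3) = 0.041 + 0.028 + 0.020 + 0.050 = 0.139.
P(Quality=major) = 0.013 + 0.020 + 0.126 + 0.006 = 0.165.
P(Machine=M3, Quality=major) − P(Machine=M3)P(Quality=major) = 0.020 − 0.139×0.165 = -0.0029.

-0.0029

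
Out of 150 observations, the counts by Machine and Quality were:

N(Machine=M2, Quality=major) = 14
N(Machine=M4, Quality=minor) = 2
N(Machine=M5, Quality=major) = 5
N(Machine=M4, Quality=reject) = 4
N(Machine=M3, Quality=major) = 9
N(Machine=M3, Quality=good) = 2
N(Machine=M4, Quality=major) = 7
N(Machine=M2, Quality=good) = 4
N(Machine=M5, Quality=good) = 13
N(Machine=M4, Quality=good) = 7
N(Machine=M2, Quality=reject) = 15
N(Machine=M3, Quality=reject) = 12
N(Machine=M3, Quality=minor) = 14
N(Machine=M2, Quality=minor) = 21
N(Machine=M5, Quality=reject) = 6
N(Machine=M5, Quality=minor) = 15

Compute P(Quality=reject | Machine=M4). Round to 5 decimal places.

0.20000

Total with Machine=M4: 7 + 2 + 7 + 4 = 20.
P(Quality=reject | Machine=M4) = 4/20 = 0.20000.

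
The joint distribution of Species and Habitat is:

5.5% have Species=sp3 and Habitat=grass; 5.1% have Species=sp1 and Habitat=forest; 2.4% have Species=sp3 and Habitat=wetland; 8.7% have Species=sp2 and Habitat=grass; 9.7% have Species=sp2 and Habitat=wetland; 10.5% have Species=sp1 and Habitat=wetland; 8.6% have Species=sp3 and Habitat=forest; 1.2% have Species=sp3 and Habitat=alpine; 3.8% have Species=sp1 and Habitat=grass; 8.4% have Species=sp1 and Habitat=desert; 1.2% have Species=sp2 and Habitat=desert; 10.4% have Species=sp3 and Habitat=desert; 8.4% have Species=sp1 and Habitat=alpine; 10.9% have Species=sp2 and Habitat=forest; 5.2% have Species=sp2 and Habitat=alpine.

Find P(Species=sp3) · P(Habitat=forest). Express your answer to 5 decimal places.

0.06913

P(Species=sp3) = 0.086 + 0.055 + 0.024 + 0.104 + 0.012 = 0.281.
P(Habitat=forest) = 0.051 + 0.109 + 0.086 = 0.246.
Product: 0.281 × 0.246 = 0.06913.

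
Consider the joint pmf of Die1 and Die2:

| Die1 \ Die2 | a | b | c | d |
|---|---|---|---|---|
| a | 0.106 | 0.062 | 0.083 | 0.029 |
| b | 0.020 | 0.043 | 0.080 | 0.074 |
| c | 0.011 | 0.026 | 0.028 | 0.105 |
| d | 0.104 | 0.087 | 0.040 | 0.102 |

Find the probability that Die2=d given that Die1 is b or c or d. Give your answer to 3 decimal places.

P(Die1=b) = 0.020 + 0.043 + 0.080 + 0.074 = 0.217.
P(Die1=c) = 0.011 + 0.026 + 0.028 + 0.105 = 0.170.
P(Die1=d) = 0.104 + 0.087 + 0.040 + 0.102 = 0.333.
P(Die1 ∈ {b, c, d}) = 0.217 + 0.170 + 0.333 = 0.720; P(Die2=d, Die1 ∈ {b, c, d}) = 0.074 + 0.105 + 0.102 = 0.281.
P(Die2=d | Die1 ∈ {b, c, d}) = 0.281/0.720 = 0.390.

0.390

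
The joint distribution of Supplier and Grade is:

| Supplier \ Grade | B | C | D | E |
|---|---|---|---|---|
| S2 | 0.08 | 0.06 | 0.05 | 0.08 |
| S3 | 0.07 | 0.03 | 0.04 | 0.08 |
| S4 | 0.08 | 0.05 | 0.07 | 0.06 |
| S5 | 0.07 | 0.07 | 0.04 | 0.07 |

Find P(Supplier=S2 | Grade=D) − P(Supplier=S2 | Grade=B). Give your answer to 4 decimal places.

P(Grade=D) = 0.05 + 0.04 + 0.07 + 0.04 = 0.20; P(Supplier=S2 | Grade=D) = 0.05/0.20 = 0.25000.
P(Grade=B) = 0.08 + 0.07 + 0.08 + 0.07 = 0.30; P(Supplier=S2 | Grade=B) = 0.08/0.30 = 0.26667.
Difference = -0.0167.

-0.0167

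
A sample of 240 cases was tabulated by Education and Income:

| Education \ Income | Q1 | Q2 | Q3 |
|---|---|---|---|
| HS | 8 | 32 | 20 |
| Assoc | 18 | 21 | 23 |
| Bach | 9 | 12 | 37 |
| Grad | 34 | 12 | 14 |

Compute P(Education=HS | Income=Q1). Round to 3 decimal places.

Total with Income=Q1: 8 + 18 + 9 + 34 = 69.
P(Education=HS | Income=Q1) = 8/69 = 0.116.

0.116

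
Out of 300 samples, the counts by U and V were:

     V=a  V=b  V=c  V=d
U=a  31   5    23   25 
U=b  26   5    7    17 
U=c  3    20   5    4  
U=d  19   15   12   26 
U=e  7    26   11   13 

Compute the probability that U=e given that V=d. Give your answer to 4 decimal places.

Total with V=d: 25 + 17 + 4 + 26 + 13 = 85.
P(U=e | V=d) = 13/85 = 0.1529.

0.1529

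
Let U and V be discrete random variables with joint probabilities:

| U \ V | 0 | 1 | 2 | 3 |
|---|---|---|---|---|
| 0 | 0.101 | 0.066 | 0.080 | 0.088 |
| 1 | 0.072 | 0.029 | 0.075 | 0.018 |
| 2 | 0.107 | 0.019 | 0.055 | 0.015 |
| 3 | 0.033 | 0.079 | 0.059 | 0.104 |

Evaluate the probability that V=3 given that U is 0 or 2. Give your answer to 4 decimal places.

P(U=0) = 0.101 + 0.066 + 0.080 + 0.088 = 0.335.
P(U=2) = 0.107 + 0.019 + 0.055 + 0.015 = 0.196.
P(U ∈ {0, 2}) = 0.335 + 0.196 = 0.531; P(V=3, U ∈ {0, 2}) = 0.088 + 0.015 = 0.103.
P(V=3 | U ∈ {0, 2}) = 0.103/0.531 = 0.1940.

0.1940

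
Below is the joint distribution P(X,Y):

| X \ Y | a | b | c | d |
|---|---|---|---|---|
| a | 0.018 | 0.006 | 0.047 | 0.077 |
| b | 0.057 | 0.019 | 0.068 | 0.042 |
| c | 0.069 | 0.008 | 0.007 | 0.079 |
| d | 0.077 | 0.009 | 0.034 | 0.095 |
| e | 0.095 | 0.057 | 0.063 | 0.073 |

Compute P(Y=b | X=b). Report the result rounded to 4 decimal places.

0.1022

P(X=b) = 0.057 + 0.019 + 0.068 + 0.042 = 0.186.
P(Y=b | X=b) = 0.019/0.186 = 0.1022.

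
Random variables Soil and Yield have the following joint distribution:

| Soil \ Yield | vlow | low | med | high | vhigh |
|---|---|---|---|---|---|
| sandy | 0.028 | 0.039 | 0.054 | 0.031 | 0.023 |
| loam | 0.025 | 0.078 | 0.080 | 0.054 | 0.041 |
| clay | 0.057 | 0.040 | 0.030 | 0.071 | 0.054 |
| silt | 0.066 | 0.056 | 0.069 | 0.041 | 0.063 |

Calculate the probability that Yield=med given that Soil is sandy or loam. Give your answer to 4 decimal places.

P(Soil=sandy) = 0.028 + 0.039 + 0.054 + 0.031 + 0.023 = 0.175.
P(Soil=loam) = 0.025 + 0.078 + 0.080 + 0.054 + 0.041 = 0.278.
P(Soil ∈ {sandy, loam}) = 0.175 + 0.278 = 0.453; P(Yield=med, Soil ∈ {sandy, loam}) = 0.054 + 0.080 = 0.134.
P(Yield=med | Soil ∈ {sandy, loam}) = 0.134/0.453 = 0.2958.

0.2958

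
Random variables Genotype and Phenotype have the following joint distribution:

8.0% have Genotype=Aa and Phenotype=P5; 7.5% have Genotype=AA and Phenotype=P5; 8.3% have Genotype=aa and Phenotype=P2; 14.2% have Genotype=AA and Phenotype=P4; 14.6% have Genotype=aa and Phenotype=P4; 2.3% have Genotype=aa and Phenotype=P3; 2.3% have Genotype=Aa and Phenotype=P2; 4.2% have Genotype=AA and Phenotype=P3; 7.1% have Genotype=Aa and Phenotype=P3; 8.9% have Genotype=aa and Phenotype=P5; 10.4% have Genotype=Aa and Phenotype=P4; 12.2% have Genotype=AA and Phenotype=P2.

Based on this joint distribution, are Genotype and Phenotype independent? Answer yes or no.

P(Genotype=Aa) = 0.278 and P(Phenotype=P2) = 0.228, so their product is 0.06338, but P(Genotype=Aa, Phenotype=P2) = 0.023. Since these differ, Genotype and Phenotype are not independent.

no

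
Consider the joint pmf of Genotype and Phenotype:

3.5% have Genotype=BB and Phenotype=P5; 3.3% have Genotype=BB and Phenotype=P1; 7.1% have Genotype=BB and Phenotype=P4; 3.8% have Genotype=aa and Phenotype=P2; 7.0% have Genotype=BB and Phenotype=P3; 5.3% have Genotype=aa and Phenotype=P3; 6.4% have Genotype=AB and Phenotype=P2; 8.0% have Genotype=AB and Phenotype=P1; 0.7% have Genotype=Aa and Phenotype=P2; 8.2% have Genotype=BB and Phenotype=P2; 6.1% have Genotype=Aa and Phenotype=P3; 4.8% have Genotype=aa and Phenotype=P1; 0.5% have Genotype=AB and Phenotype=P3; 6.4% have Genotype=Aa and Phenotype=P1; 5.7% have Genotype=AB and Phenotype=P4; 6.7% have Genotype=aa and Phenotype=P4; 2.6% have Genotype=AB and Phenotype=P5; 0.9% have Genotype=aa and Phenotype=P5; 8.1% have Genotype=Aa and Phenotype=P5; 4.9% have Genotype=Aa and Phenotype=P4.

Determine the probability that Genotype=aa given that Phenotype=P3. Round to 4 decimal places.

P(Phenotype=P3) = 0.061 + 0.053 + 0.005 + 0.070 = 0.189.
P(Genotype=aa | Phenotype=P3) = 0.053/0.189 = 0.2804.

0.2804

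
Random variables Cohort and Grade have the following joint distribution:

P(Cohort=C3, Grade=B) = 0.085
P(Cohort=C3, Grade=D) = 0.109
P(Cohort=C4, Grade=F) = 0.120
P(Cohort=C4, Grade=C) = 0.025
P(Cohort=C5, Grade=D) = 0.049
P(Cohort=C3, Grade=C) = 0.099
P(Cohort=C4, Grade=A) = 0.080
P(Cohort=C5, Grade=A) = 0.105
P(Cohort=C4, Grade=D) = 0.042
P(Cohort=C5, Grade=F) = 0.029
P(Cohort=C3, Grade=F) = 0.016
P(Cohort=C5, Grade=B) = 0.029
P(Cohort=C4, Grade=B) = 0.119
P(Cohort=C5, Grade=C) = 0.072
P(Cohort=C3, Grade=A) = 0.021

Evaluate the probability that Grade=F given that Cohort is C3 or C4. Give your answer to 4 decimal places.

0.1899

P(Cohort=C3) = 0.021 + 0.085 + 0.099 + 0.109 + 0.016 = 0.330.
P(Cohort=C4) = 0.080 + 0.119 + 0.025 + 0.042 + 0.120 = 0.386.
P(Cohort ∈ {C3, C4}) = 0.330 + 0.386 = 0.716; P(Grade=F, Cohort ∈ {C3, C4}) = 0.016 + 0.120 = 0.136.
P(Grade=F | Cohort ∈ {C3, C4}) = 0.136/0.716 = 0.1899.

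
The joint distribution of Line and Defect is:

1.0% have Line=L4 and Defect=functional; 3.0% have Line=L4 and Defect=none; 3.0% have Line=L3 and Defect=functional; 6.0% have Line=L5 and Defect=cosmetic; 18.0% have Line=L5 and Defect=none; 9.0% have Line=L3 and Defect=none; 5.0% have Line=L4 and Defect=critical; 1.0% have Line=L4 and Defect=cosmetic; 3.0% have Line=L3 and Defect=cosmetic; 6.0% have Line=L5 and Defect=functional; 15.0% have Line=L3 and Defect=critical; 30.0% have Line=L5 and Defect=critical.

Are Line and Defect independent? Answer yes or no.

Every cell satisfies P(Line,Defect) = P(Line)·P(Defect). For instance P(Line=L4) = 0.100, P(Defect=none) = 0.300, and 0.100×0.300 = 0.030 matches the joint entry. So Line and Defect are independent.

yes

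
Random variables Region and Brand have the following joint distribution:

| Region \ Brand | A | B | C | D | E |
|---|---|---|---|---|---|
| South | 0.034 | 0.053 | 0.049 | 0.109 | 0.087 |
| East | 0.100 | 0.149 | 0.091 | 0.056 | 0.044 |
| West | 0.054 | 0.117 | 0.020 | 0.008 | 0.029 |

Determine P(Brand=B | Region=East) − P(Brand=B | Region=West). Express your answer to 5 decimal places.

P(Region=East) = 0.100 + 0.149 + 0.091 + 0.056 + 0.044 = 0.440; P(Brand=B | Region=East) = 0.149/0.440 = 0.338636.
P(Region=West) = 0.054 + 0.117 + 0.020 + 0.008 + 0.029 = 0.228; P(Brand=B | Region=West) = 0.117/0.228 = 0.513158.
Difference = -0.17452.

-0.17452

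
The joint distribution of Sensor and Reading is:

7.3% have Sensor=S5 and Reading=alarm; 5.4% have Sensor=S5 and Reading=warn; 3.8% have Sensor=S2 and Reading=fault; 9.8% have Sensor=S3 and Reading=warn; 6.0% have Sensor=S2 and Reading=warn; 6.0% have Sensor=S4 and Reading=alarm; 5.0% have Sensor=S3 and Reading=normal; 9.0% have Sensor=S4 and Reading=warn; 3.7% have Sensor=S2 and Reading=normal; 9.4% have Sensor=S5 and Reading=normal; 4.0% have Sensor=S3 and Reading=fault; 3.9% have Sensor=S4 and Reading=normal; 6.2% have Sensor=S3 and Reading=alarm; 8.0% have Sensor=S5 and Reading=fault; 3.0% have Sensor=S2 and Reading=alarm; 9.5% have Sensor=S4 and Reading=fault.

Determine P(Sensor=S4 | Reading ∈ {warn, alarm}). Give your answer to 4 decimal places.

P(Reading=warn) = 0.060 + 0.098 + 0.090 + 0.054 = 0.302.
P(Reading=alarm) = 0.030 + 0.062 + 0.060 + 0.073 = 0.225.
P(Reading ∈ {warn, alarm}) = 0.302 + 0.225 = 0.527; P(Sensor=S4, Reading ∈ {warn, alarm}) = 0.090 + 0.060 = 0.150.
P(Sensor=S4 | Reading ∈ {warn, alarm}) = 0.150/0.527 = 0.2846.

0.2846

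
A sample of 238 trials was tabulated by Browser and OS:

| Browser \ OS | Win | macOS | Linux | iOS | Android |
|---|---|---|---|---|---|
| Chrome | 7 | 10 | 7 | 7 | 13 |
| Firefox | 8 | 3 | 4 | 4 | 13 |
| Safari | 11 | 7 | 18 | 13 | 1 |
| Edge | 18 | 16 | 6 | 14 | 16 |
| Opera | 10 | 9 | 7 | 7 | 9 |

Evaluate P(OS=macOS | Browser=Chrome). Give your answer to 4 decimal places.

0.2273

Total with Browser=Chrome: 7 + 10 + 7 + 7 + 13 = 44.
P(OS=macOS | Browser=Chrome) = 10/44 = 0.2273.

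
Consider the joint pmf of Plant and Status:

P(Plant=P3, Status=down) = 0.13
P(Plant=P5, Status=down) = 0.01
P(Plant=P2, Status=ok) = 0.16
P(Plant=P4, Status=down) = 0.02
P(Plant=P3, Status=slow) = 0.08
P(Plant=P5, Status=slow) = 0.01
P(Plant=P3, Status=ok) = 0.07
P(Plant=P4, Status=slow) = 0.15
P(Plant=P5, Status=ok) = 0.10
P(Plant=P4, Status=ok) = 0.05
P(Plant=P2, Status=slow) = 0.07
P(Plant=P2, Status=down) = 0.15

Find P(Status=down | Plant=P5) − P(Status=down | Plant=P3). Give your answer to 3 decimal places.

P(Plant=P5) = 0.10 + 0.01 + 0.01 = 0.12; P(Status=down | Plant=P5) = 0.01/0.12 = 0.0833.
P(Plant=P3) = 0.07 + 0.08 + 0.13 = 0.28; P(Status=down | Plant=P3) = 0.13/0.28 = 0.4643.
Difference = -0.381.

-0.381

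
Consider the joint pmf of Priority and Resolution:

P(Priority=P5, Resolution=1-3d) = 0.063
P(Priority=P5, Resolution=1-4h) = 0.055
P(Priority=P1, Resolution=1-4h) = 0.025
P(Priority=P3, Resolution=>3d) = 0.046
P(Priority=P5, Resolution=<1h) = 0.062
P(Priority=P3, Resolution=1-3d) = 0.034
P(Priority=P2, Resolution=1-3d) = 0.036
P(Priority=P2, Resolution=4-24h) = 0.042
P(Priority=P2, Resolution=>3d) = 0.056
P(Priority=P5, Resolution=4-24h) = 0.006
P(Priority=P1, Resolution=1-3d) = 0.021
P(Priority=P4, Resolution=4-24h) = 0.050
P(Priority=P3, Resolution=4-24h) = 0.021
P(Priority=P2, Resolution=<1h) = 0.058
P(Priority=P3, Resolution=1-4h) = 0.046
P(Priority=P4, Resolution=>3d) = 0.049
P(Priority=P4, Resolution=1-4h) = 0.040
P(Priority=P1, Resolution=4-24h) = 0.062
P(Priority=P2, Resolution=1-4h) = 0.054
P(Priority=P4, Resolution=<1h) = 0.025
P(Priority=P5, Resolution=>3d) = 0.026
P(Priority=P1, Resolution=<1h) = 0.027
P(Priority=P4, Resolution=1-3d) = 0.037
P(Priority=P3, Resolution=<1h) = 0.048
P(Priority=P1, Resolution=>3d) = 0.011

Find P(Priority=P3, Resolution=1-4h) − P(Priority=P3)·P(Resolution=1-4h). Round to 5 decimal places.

0.00310

P(Priority=P3) = 0.048 + 0.046 + 0.021 + 0.034 + 0.046 = 0.195.
P(Resolution=1-4h) = 0.025 + 0.054 + 0.046 + 0.040 + 0.055 = 0.220.
P(Priority=P3, Resolution=1-4h) − P(Priority=P3)P(Resolution=1-4h) = 0.046 − 0.195×0.220 = 0.00310.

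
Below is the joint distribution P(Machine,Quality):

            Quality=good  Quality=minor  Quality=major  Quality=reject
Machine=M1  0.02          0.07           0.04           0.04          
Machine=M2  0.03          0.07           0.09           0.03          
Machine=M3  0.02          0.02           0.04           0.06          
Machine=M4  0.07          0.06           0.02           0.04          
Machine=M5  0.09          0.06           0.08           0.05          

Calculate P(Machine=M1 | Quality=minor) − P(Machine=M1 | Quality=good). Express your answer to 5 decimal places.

0.16304

P(Quality=minor) = 0.07 + 0.07 + 0.02 + 0.06 + 0.06 = 0.28; P(Machine=M1 | Quality=minor) = 0.07/0.28 = 0.250000.
P(Quality=good) = 0.02 + 0.03 + 0.02 + 0.07 + 0.09 = 0.23; P(Machine=M1 | Quality=good) = 0.02/0.23 = 0.086957.
Difference = 0.16304.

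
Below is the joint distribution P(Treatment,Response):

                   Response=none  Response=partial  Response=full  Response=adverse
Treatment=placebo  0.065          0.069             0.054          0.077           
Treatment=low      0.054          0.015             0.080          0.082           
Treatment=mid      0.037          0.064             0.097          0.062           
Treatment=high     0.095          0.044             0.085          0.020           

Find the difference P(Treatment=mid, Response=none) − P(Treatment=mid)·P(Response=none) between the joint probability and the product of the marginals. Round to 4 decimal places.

P(Treatment=mid) = 0.037 + 0.064 + 0.097 + 0.062 = 0.260.
P(Response=none) = 0.065 + 0.054 + 0.037 + 0.095 = 0.251.
P(Treatment=mid, Response=none) − P(Treatment=mid)P(Response=none) = 0.037 − 0.260×0.251 = -0.0283.

-0.0283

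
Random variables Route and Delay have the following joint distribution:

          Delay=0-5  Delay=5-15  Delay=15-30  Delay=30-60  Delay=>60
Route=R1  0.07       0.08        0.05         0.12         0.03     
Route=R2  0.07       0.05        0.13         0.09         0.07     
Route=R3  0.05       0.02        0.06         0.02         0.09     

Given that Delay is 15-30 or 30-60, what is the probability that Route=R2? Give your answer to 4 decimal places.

P(Delay=15-30) = 0.05 + 0.13 + 0.06 = 0.24.
P(Delay=30-60) = 0.12 + 0.09 + 0.02 = 0.23.
P(Delay ∈ {15-30, 30-60}) = 0.24 + 0.23 = 0.47; P(Route=R2, Delay ∈ {15-30, 30-60}) = 0.13 + 0.09 = 0.22.
P(Route=R2 | Delay ∈ {15-30, 30-60}) = 0.22/0.47 = 0.4681.

0.4681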